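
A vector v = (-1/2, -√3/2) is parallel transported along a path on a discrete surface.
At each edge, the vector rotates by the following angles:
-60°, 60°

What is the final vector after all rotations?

Total rotation: (-60°) + 60° = 0°. Final vector: (-0.5000, -0.8660)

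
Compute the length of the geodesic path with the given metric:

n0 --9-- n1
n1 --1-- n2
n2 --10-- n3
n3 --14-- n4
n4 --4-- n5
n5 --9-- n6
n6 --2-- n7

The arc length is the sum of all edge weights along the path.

Arc length = 9 + 1 + 10 + 14 + 4 + 9 + 2 = 49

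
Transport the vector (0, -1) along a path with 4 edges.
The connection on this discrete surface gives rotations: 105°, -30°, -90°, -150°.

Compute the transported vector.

Total rotation: 105° + (-30°) + (-90°) + (-150°) = -165°. Final vector: (-0.2588, 0.9659)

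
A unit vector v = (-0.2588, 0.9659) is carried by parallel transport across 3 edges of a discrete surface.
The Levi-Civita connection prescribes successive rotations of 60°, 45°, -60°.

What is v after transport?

Total rotation: 60° + 45° + (-60°) = 45°. Final vector: (-0.8660, 0.5000)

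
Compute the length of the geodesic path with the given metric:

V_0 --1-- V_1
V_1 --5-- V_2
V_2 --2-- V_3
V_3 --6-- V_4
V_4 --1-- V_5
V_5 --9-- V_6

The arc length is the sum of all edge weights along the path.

Arc length = 1 + 5 + 2 + 6 + 1 + 9 = 24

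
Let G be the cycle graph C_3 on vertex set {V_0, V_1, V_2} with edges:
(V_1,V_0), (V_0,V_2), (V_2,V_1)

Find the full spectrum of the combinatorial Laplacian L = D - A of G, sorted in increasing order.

The cycle graph C_n has Laplacian eigenvalues λ_k = 2 − 2cos(2πk/n), k = 0, 1, …, n−1. Here n = 3:
k=0: 2 − 2cos(0) = 0.0; k=1: 2 − 2cos(2π/3) = 3.0; k=2: 2 − 2cos(4π/3) = 3.0.
Laplacian eigenvalues (increasing order): [0.0, 3.0, 3.0]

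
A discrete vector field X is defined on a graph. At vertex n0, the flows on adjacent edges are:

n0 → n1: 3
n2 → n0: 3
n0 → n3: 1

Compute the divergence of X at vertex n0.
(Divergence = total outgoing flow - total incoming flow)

Divergence = sum of outgoing flows = 3 + (-3) + 1 = 1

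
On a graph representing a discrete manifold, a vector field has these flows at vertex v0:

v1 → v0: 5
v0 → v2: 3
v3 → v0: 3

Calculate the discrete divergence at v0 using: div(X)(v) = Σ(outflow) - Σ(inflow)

Divergence = sum of outgoing flows = (-5) + 3 + (-3) = -5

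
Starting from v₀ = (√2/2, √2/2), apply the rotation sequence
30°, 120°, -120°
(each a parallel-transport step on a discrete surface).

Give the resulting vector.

Total rotation: 30° + 120° + (-120°) = 30°. Final vector: (0.2588, 0.9659)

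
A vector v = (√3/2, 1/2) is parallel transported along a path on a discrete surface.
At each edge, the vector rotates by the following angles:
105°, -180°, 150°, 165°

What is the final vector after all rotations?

Total rotation: 105° + (-180°) + 150° + 165° = 240° ≡ -120° (mod 360°). Final vector: (0, -1)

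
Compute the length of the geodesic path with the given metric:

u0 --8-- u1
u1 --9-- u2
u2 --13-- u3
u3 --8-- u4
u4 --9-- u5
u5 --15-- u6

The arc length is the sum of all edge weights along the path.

Arc length = 8 + 9 + 13 + 8 + 9 + 15 = 62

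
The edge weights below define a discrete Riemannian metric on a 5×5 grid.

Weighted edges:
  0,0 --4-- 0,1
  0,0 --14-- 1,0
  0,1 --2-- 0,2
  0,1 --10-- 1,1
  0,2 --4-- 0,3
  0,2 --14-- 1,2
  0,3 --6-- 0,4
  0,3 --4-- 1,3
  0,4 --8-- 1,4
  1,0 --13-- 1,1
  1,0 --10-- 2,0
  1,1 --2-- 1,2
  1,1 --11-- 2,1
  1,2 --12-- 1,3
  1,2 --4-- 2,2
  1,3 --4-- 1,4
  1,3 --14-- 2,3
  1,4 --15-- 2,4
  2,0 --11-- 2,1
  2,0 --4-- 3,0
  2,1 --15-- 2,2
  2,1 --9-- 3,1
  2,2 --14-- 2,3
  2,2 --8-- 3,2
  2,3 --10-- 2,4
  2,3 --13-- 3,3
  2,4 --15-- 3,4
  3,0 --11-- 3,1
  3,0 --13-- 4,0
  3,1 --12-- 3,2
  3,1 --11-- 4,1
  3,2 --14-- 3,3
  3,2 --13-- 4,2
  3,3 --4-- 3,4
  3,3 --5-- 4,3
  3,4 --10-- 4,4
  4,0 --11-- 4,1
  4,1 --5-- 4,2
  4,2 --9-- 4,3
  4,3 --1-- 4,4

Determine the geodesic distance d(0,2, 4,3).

Shortest path: 0,2 → 0,3 → 1,3 → 2,3 → 3,3 → 4,3, total weight = 40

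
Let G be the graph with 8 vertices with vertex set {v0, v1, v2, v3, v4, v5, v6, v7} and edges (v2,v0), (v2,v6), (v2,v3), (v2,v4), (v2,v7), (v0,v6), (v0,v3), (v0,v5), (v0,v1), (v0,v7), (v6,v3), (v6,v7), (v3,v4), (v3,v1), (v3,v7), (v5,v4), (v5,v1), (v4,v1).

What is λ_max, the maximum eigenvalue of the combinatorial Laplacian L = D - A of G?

Degrees: deg(v0) = 6, deg(v1) = 4, deg(v2) = 5, deg(v3) = 6, deg(v4) = 4, deg(v5) = 3, deg(v6) = 4, deg(v7) = 4.
L = D − A with rows/columns ordered (v0, v1, v2, v3, v4, v5, v6, v7):
  [ 6, -1, -1, -1,  0, -1, -1, -1]
  [-1,  4,  0, -1, -1, -1,  0,  0]
  [-1,  0,  5, -1, -1,  0, -1, -1]
  [-1, -1, -1,  6, -1,  0, -1, -1]
  [ 0, -1, -1, -1,  4, -1,  0,  0]
  [-1, -1,  0,  0, -1,  3,  0,  0]
  [-1,  0, -1, -1,  0,  0,  4, -1]
  [-1,  0, -1, -1,  0,  0, -1,  4]
Characteristic polynomial: det(λI − L) = λ(λ − 2)(λ − 4)(λ² − 12λ + 34)(λ − 5)(λ − 6)(λ − 7).
Roots: λ = 0; (λ − 2) = 0 ⇒ λ = 2; (λ − 4) = 0 ⇒ λ = 4; (λ² − 12λ + 34) = 0 ⇒ λ = 6 ± √2 ≈ 4.5858, 7.4142; (λ − 5) = 0 ⇒ λ = 5; (λ − 6) = 0 ⇒ λ = 6; (λ − 7) = 0 ⇒ λ = 7.
(Check: the roots sum (with multiplicity) to 36, matching trace L = Σdeg = 2·18 = 36.)
Laplacian eigenvalues: [0.0, 2.0, 4.0, 4.5858, 5.0, 6.0, 7.0, 7.4142]. Largest eigenvalue (spectral radius) = 7.4142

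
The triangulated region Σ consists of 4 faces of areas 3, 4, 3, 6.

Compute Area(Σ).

3 + 4 + 3 + 6 = 16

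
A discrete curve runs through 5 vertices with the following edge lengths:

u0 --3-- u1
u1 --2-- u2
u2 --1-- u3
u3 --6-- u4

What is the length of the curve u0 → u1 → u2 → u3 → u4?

Arc length = 3 + 2 + 1 + 6 = 12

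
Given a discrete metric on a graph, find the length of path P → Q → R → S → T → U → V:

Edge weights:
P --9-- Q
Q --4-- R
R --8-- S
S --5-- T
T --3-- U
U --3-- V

Arc length = 9 + 4 + 8 + 5 + 3 + 3 = 32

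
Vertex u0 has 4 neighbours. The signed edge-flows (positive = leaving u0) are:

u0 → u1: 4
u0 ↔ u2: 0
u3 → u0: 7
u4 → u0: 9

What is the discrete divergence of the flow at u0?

Divergence = sum of outgoing flows = 4 + 0 + (-7) + (-9) = -12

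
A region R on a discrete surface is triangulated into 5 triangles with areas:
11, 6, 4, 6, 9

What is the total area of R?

11 + 6 + 4 + 6 + 9 = 36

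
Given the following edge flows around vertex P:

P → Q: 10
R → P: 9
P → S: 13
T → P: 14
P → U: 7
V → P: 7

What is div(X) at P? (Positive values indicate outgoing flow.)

Divergence = sum of outgoing flows = 10 + (-9) + 13 + (-14) + 7 + (-7) = 0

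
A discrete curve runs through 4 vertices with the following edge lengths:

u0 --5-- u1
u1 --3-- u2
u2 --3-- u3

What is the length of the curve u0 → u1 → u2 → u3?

Arc length = 5 + 3 + 3 = 11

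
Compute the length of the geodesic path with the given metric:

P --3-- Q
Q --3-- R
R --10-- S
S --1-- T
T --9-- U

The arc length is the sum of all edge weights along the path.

Arc length = 3 + 3 + 10 + 1 + 9 = 26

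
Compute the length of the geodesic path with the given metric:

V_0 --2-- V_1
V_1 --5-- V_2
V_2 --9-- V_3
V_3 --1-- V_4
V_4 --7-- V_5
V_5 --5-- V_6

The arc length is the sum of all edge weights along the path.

Arc length = 2 + 5 + 9 + 1 + 7 + 5 = 29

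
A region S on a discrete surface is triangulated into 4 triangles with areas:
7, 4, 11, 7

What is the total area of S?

7 + 4 + 11 + 7 = 29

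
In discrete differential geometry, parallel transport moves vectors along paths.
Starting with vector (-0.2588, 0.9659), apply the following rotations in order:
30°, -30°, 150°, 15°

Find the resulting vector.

Total rotation: 30° + (-30°) + 150° + 15° = 165°. Final vector: (0, -1)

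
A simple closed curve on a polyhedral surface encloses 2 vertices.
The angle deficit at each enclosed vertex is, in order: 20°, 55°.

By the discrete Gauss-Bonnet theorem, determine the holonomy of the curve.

Holonomy = total enclosed curvature = 20° + 55° = 75°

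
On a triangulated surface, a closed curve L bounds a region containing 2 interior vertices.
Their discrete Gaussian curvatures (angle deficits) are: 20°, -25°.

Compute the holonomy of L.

Holonomy = total enclosed curvature = 20° + (-25°) = -5°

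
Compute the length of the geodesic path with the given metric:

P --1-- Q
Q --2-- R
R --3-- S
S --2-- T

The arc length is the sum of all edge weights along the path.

Arc length = 1 + 2 + 3 + 2 = 8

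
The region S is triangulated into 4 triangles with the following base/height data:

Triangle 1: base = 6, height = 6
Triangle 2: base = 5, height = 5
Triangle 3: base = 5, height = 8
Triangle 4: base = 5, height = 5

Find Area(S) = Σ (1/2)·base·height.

(1/2)×6×6 + (1/2)×5×5 + (1/2)×5×8 + (1/2)×5×5 = 63.0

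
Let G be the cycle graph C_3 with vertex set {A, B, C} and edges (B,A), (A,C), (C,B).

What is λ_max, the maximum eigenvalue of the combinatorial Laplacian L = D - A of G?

The cycle graph C_n has Laplacian eigenvalues λ_k = 2 − 2cos(2πk/n), k = 0, 1, …, n−1. Here n = 3:
k=0: 2 − 2cos(0) = 0.0; k=1: 2 − 2cos(2π/3) = 3.0; k=2: 2 − 2cos(4π/3) = 3.0.
Laplacian eigenvalues: [0.0, 3.0, 3.0]. Largest eigenvalue (spectral radius) = 3.0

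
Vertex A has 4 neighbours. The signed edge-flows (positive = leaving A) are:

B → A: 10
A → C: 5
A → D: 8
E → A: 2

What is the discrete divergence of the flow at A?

Divergence = sum of outgoing flows = (-10) + 5 + 8 + (-2) = 1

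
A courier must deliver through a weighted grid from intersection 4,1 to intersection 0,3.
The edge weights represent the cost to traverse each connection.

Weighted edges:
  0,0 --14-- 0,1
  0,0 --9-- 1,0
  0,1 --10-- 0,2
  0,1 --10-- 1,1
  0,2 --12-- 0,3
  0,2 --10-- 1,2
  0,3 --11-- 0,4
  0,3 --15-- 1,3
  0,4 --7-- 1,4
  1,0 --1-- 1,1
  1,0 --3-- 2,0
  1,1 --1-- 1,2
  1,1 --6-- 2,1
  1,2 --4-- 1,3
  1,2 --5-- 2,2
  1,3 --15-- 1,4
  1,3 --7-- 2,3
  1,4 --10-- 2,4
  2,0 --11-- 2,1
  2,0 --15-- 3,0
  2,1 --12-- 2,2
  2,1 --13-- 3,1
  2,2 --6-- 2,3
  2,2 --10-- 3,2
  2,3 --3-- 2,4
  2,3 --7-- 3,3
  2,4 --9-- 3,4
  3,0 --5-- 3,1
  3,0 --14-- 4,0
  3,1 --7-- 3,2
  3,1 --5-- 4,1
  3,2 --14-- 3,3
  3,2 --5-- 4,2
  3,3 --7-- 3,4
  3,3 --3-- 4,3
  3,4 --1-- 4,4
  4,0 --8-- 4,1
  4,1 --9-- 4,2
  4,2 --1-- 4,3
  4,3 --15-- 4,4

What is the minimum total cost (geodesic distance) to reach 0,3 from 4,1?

Shortest path: 4,1 → 4,2 → 4,3 → 3,3 → 2,3 → 1,3 → 0,3, total weight = 42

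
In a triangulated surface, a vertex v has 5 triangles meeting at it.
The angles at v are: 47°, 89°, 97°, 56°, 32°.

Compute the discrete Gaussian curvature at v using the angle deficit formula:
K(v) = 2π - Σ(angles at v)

Sum of angles = 321°. K = 360° - 321° = 39° = 13π/60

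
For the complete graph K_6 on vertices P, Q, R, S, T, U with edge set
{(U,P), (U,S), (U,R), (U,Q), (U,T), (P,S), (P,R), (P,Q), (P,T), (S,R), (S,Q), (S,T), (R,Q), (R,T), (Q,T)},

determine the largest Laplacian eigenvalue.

For the complete graph K_n, L = nI − J (J = all-ones matrix). J has eigenvalues n (once, eigenvector 𝟙) and 0 (multiplicity n−1), so L has eigenvalues 0 (once) and n (multiplicity n−1). Here n = 6: eigenvalue 0 once and 6 with multiplicity 5.
Laplacian eigenvalues: [0.0, 6.0, 6.0, 6.0, 6.0, 6.0]. Largest eigenvalue (spectral radius) = 6.0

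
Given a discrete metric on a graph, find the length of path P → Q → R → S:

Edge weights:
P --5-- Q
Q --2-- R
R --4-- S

Arc length = 5 + 2 + 4 = 11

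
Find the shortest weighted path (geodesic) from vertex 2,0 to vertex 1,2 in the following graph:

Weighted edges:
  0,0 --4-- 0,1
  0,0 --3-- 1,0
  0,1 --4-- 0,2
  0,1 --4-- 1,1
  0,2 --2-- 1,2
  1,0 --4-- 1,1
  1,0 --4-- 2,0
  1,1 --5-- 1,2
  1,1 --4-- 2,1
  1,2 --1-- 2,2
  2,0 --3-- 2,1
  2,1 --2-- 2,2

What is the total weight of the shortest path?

Shortest path: 2,0 → 2,1 → 2,2 → 1,2, total weight = 6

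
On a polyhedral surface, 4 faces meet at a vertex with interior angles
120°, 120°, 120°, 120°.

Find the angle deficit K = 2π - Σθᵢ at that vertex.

Sum of angles = 480°. K = 360° - 480° = -120°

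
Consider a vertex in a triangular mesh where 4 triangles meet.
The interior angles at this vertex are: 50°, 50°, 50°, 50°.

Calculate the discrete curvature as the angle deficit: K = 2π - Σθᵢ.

Sum of angles = 200°. K = 360° - 200° = 160° = 8π/9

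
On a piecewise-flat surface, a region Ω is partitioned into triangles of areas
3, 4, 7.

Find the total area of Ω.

3 + 4 + 7 = 14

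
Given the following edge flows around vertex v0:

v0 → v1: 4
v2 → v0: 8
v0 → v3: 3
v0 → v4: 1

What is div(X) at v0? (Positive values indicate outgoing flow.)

Divergence = sum of outgoing flows = 4 + (-8) + 3 + 1 = 0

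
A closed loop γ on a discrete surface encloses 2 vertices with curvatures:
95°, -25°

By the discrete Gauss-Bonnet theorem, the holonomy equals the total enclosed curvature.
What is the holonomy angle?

Holonomy = total enclosed curvature = 95° + (-25°) = 70°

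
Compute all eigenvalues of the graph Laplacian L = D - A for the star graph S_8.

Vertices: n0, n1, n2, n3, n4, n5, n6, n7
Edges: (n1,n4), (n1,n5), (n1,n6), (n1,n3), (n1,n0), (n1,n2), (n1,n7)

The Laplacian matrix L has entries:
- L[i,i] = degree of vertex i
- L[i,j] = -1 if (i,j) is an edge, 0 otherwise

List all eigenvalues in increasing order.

The star S_8 is the complete bipartite graph K_{1,7} (one hub of degree 7, 7 leaves of degree 1). The Laplacian spectrum of K_{p,q} is 0, p (multiplicity q−1), q (multiplicity p−1), p+q. With p = 1, q = 7: 0 once, 1 with multiplicity 6, and 8 once. (Check: trace L = sum of degrees = 14 = 6·1 + 8.)
Laplacian eigenvalues (increasing order): [0.0, 1.0, 1.0, 1.0, 1.0, 1.0, 1.0, 8.0]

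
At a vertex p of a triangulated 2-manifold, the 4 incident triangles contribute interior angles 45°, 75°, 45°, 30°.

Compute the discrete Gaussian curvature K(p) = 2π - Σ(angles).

Sum of angles = 195°. K = 360° - 195° = 165° = 11π/12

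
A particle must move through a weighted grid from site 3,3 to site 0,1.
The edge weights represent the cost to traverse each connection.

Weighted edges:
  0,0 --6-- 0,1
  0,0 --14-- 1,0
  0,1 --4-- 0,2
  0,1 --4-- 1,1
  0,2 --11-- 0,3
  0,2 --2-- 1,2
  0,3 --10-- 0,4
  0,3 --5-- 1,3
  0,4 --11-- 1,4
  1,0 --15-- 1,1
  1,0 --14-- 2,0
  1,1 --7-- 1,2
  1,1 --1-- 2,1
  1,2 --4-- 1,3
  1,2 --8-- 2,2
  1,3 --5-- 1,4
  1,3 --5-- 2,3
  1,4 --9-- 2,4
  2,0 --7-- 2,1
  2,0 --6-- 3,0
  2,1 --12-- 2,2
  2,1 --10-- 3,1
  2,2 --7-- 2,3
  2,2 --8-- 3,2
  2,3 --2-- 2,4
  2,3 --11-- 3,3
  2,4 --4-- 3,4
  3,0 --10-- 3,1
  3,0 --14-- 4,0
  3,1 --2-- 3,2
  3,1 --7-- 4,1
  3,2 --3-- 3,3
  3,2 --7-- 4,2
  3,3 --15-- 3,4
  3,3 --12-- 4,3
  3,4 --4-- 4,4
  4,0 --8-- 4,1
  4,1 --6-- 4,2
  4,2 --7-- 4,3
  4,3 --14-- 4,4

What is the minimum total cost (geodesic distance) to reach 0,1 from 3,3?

Shortest path: 3,3 → 3,2 → 3,1 → 2,1 → 1,1 → 0,1, total weight = 20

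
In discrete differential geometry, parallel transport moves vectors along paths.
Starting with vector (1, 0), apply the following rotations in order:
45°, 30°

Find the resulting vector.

Total rotation: 45° + 30° = 75°. Final vector: (0.2588, 0.9659)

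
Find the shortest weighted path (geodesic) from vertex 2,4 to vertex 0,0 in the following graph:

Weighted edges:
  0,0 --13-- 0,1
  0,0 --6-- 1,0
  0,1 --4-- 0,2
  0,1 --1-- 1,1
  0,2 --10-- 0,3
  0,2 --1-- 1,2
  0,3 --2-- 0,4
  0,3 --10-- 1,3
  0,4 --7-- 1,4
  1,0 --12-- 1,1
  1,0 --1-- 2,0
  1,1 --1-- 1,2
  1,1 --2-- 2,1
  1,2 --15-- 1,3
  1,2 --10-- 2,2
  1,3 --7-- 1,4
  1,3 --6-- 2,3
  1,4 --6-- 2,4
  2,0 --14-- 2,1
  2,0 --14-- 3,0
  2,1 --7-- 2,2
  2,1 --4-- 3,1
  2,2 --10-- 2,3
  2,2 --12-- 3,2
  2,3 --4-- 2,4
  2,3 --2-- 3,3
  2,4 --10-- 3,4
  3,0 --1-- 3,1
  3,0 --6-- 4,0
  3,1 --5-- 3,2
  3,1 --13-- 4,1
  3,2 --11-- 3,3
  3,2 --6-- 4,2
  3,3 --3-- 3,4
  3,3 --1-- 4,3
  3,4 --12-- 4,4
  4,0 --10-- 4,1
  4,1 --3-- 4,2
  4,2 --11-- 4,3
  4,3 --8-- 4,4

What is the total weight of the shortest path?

Shortest path: 2,4 → 2,3 → 2,2 → 2,1 → 1,1 → 0,1 → 0,0, total weight = 37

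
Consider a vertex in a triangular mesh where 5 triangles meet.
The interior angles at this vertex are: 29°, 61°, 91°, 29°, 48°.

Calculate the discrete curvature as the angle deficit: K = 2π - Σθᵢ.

Sum of angles = 258°. K = 360° - 258° = 102° = 17π/30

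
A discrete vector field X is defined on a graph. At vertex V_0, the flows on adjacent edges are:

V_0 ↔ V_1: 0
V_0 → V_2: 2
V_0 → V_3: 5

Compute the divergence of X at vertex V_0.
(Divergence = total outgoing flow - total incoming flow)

Divergence = sum of outgoing flows = 0 + 2 + 5 = 7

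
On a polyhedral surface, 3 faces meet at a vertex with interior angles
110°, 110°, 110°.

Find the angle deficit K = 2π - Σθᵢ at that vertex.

Sum of angles = 330°. K = 360° - 330° = 30°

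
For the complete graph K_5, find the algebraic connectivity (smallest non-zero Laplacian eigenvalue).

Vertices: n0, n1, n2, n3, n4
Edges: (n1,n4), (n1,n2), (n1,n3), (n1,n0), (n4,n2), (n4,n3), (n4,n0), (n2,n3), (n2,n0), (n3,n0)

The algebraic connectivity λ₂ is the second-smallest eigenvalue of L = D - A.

For the complete graph K_n, L = nI − J (J = all-ones matrix). J has eigenvalues n (once, eigenvector 𝟙) and 0 (multiplicity n−1), so L has eigenvalues 0 (once) and n (multiplicity n−1). Here n = 5: eigenvalue 0 once and 5 with multiplicity 4.
Laplacian eigenvalues: [0.0, 5.0, 5.0, 5.0, 5.0]. Algebraic connectivity (smallest non-zero eigenvalue) = 5.0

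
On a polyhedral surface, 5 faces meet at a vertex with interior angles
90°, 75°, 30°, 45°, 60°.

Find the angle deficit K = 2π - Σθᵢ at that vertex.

Sum of angles = 300°. K = 360° - 300° = 60° = π/3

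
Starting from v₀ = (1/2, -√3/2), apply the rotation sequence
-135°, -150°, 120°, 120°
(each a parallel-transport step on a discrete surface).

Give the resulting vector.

Total rotation: (-135°) + (-150°) + 120° + 120° = -45°. Final vector: (-0.2588, -0.9659)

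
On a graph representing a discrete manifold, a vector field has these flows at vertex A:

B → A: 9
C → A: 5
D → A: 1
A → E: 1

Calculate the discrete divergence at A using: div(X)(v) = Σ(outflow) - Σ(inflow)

Divergence = sum of outgoing flows = (-9) + (-5) + (-1) + 1 = -14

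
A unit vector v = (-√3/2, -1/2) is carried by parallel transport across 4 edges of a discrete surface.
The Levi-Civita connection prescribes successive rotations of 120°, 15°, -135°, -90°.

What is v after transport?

Total rotation: 120° + 15° + (-135°) + (-90°) = -90°. Final vector: (-0.5000, 0.8660)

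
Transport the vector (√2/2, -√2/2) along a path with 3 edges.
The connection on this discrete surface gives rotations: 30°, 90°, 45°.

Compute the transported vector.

Total rotation: 30° + 90° + 45° = 165°. Final vector: (-0.5000, 0.8660)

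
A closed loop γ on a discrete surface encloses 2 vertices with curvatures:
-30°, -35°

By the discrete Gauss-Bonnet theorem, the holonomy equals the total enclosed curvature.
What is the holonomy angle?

Holonomy = total enclosed curvature = (-30°) + (-35°) = -65°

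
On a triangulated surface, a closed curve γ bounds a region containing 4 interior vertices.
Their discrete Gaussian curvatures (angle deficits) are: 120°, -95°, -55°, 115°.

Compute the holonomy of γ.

Holonomy = total enclosed curvature = 120° + (-95°) + (-55°) + 115° = 85°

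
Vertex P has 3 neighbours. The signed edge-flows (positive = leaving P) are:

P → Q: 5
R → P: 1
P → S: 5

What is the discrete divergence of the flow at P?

Divergence = sum of outgoing flows = 5 + (-1) + 5 = 9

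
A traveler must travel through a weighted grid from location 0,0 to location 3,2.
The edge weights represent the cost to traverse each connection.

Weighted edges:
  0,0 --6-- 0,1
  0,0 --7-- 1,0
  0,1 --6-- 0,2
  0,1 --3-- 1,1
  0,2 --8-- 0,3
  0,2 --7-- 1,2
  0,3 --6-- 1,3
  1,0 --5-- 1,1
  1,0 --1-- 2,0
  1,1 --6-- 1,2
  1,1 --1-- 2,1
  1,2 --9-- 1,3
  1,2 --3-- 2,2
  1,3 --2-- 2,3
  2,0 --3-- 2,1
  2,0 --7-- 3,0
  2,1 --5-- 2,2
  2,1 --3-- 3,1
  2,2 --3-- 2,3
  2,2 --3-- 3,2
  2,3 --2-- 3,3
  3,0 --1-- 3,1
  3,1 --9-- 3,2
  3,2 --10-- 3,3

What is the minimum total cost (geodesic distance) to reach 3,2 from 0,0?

Shortest path: 0,0 → 0,1 → 1,1 → 2,1 → 2,2 → 3,2, total weight = 18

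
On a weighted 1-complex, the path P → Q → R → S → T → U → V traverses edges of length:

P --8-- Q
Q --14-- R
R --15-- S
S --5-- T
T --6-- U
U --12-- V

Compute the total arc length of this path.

Arc length = 8 + 14 + 15 + 5 + 6 + 12 = 60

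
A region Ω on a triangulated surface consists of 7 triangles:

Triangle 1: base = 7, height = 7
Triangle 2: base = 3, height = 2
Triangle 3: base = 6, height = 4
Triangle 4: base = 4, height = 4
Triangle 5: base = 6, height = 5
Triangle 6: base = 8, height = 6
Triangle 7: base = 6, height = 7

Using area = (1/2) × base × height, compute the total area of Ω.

(1/2)×7×7 + (1/2)×3×2 + (1/2)×6×4 + (1/2)×4×4 + (1/2)×6×5 + (1/2)×8×6 + (1/2)×6×7 = 107.5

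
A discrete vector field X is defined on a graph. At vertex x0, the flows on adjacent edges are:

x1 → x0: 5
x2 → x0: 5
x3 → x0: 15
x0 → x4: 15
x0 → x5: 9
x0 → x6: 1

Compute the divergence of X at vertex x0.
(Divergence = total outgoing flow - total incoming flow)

Divergence = sum of outgoing flows = (-5) + (-5) + (-15) + 15 + 9 + 1 = 0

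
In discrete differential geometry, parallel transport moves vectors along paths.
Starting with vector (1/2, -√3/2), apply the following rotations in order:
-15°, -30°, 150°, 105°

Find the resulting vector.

Total rotation: (-15°) + (-30°) + 150° + 105° = 210° ≡ -150° (mod 360°). Final vector: (-0.8660, 0.5000)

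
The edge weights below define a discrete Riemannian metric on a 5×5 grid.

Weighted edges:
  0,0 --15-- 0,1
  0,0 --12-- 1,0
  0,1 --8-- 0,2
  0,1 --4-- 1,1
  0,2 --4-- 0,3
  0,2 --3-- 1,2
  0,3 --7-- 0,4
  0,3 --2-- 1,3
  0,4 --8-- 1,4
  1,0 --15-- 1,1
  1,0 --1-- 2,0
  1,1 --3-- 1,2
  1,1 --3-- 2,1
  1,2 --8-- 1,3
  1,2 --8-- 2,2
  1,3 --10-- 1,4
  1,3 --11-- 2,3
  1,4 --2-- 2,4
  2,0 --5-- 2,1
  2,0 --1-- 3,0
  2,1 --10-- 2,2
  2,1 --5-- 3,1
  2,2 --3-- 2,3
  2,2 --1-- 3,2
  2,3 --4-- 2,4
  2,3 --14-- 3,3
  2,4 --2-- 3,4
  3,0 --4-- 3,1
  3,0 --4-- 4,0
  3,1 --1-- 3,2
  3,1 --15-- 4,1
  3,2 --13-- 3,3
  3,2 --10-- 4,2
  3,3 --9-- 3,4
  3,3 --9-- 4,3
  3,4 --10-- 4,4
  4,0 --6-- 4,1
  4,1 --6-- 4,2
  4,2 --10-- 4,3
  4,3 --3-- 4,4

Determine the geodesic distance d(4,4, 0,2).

Shortest path: 4,4 → 3,4 → 2,4 → 1,4 → 1,3 → 0,3 → 0,2, total weight = 30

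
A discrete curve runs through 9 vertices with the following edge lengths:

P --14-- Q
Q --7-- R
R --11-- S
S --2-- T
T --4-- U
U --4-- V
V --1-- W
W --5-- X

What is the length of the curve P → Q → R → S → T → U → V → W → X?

Arc length = 14 + 7 + 11 + 2 + 4 + 4 + 1 + 5 = 48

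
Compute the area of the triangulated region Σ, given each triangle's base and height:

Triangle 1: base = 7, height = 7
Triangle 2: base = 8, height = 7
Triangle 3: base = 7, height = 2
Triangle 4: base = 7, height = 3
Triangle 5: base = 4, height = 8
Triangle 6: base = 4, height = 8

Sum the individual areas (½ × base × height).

(1/2)×7×7 + (1/2)×8×7 + (1/2)×7×2 + (1/2)×7×3 + (1/2)×4×8 + (1/2)×4×8 = 102.0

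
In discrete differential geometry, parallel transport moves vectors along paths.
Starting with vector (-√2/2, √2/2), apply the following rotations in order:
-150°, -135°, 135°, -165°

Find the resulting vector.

Total rotation: (-150°) + (-135°) + 135° + (-165°) = -315° ≡ 45° (mod 360°). Final vector: (-1, 0)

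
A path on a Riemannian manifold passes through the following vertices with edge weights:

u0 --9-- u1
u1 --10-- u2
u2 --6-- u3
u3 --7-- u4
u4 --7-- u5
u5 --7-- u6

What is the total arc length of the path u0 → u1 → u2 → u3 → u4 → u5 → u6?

Arc length = 9 + 10 + 6 + 7 + 7 + 7 = 46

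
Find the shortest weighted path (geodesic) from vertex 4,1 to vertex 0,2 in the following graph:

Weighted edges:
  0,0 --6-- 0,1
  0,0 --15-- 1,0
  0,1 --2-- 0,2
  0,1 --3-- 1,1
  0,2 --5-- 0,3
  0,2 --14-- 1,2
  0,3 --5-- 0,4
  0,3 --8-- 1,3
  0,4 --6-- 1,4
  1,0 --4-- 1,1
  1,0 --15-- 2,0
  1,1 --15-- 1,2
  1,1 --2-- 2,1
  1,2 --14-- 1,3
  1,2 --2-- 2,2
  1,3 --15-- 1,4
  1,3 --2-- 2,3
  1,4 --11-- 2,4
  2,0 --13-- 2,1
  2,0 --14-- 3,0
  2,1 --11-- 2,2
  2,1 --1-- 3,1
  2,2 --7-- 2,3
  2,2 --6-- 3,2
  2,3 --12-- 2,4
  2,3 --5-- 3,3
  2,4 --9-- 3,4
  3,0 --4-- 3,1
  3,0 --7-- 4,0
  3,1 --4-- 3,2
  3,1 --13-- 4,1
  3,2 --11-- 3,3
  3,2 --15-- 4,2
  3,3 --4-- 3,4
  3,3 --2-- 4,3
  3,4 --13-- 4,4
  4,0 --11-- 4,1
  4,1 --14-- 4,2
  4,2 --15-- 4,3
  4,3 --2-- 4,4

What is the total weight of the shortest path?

Shortest path: 4,1 → 3,1 → 2,1 → 1,1 → 0,1 → 0,2, total weight = 21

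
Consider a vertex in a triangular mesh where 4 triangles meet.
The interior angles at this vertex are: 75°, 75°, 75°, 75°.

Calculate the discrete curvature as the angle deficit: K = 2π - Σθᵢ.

Sum of angles = 300°. K = 360° - 300° = 60° = π/3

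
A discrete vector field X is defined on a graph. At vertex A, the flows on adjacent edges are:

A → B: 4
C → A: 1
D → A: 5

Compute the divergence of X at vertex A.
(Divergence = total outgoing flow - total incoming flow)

Divergence = sum of outgoing flows = 4 + (-1) + (-5) = -2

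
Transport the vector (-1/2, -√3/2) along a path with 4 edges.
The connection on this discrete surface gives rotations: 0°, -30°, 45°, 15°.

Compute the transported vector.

Total rotation: 0° + (-30°) + 45° + 15° = 30°. Final vector: (0, -1)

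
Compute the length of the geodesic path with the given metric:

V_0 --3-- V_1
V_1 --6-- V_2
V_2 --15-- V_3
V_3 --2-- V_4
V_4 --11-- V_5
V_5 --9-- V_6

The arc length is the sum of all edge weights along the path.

Arc length = 3 + 6 + 15 + 2 + 11 + 9 = 46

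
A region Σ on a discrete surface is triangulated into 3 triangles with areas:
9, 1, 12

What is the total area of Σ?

9 + 1 + 12 = 22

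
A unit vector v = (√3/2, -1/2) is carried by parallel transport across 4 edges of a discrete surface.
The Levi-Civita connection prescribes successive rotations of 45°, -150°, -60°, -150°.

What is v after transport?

Total rotation: 45° + (-150°) + (-60°) + (-150°) = -315° ≡ 45° (mod 360°). Final vector: (0.9659, 0.2588)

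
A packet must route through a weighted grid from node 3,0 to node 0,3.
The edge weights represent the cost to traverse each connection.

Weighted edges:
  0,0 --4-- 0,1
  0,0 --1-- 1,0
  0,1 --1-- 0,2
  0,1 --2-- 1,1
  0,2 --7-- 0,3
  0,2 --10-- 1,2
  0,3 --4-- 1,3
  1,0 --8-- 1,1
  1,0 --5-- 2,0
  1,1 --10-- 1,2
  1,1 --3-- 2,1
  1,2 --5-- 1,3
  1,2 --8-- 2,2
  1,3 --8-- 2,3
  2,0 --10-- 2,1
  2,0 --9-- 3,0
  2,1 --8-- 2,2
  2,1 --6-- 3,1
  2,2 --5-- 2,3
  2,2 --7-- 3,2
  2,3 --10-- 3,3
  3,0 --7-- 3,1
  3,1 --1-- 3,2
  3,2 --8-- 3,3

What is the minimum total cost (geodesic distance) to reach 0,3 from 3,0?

Shortest path: 3,0 → 3,1 → 2,1 → 1,1 → 0,1 → 0,2 → 0,3, total weight = 26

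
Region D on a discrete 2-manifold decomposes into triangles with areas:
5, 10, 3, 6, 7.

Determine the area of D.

5 + 10 + 3 + 6 + 7 = 31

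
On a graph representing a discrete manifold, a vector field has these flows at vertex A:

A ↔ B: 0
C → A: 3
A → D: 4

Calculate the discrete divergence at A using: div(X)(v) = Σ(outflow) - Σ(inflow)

Divergence = sum of outgoing flows = 0 + (-3) + 4 = 1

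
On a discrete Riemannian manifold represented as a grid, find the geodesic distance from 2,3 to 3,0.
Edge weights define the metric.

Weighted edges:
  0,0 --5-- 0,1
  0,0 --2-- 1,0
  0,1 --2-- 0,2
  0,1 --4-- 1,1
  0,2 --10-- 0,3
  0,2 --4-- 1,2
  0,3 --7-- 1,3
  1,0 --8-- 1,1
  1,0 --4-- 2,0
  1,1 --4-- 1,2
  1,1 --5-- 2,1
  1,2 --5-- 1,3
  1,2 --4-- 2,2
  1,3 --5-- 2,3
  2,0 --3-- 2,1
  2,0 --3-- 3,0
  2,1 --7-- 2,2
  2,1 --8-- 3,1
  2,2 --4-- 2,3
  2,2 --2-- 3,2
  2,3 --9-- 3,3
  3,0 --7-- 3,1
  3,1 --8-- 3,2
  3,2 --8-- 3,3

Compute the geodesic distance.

Shortest path: 2,3 → 2,2 → 2,1 → 2,0 → 3,0, total weight = 17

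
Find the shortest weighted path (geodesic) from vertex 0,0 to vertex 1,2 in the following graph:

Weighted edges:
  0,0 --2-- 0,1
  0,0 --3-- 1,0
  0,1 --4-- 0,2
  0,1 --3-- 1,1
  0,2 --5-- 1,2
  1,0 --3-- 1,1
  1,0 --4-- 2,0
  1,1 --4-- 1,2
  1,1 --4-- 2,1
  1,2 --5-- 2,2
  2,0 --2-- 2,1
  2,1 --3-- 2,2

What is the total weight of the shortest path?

Shortest path: 0,0 → 0,1 → 1,1 → 1,2, total weight = 9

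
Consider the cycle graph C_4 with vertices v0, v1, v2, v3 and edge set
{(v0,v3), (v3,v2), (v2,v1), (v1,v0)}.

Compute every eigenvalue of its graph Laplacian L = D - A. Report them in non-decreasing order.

The cycle graph C_n has Laplacian eigenvalues λ_k = 2 − 2cos(2πk/n), k = 0, 1, …, n−1. Here n = 4:
k=0: 2 − 2cos(0) = 0.0; k=1: 2 − 2cos(π/2) = 2.0; k=2: 2 − 2cos(π) = 4.0; k=3: 2 − 2cos(3π/2) = 2.0.
Laplacian eigenvalues (increasing order): [0.0, 2.0, 2.0, 4.0]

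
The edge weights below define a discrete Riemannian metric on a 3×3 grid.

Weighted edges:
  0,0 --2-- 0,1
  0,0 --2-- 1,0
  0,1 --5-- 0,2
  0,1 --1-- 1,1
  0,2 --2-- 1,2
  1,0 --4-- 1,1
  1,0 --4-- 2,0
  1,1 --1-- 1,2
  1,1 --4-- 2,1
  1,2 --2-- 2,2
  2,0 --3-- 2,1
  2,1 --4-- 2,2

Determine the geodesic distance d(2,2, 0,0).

Shortest path: 2,2 → 1,2 → 1,1 → 0,1 → 0,0, total weight = 6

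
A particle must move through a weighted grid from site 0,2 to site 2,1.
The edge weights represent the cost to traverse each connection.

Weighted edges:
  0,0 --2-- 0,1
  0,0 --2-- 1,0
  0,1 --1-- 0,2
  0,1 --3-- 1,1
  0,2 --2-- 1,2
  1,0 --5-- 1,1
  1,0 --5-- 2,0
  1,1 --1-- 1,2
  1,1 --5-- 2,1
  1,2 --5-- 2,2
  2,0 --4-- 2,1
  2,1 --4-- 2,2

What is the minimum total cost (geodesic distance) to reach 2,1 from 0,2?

Shortest path: 0,2 → 1,2 → 1,1 → 2,1, total weight = 8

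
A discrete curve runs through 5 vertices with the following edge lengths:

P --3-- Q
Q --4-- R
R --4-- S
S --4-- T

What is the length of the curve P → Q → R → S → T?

Arc length = 3 + 4 + 4 + 4 = 15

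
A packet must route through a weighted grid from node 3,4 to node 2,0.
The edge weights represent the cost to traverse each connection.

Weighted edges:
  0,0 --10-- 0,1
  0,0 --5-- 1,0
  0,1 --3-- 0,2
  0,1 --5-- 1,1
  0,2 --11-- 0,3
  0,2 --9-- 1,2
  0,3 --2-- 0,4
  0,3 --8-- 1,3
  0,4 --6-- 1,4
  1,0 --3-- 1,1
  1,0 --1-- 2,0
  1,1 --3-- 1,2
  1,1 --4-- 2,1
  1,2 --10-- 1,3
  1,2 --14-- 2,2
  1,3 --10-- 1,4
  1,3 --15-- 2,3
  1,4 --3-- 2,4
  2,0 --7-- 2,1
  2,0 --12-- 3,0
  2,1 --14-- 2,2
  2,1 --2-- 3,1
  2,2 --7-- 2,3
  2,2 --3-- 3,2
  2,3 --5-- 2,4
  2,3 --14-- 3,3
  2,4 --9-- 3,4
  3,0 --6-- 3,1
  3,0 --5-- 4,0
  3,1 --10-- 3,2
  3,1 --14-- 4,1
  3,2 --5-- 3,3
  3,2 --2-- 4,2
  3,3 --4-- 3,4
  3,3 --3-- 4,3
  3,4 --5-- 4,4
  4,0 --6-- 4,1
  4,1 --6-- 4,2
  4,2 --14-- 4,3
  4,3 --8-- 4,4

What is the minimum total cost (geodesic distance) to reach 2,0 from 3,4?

Shortest path: 3,4 → 3,3 → 3,2 → 3,1 → 2,1 → 2,0, total weight = 28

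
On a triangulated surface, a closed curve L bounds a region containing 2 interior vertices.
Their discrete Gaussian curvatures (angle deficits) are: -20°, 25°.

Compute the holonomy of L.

Holonomy = total enclosed curvature = (-20°) + 25° = 5°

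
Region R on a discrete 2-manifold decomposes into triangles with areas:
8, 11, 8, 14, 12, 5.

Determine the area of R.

8 + 11 + 8 + 14 + 12 + 5 = 58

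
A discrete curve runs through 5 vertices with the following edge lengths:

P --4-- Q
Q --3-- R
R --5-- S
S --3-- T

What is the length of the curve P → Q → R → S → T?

Arc length = 4 + 3 + 5 + 3 = 15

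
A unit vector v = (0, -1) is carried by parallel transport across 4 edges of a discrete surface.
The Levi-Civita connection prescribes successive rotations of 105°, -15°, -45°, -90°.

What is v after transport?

Total rotation: 105° + (-15°) + (-45°) + (-90°) = -45°. Final vector: (-0.7071, -0.7071)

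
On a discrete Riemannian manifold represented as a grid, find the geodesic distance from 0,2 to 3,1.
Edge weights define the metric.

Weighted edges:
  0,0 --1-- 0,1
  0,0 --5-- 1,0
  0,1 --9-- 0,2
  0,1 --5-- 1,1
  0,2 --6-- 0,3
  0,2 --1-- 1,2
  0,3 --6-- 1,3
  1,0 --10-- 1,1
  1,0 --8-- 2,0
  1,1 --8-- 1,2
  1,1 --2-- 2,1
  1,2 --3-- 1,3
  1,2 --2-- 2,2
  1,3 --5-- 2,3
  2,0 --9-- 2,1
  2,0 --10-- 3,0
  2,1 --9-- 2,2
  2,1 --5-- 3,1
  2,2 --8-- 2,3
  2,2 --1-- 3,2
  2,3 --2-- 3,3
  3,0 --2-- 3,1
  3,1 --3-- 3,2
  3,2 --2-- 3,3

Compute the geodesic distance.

Shortest path: 0,2 → 1,2 → 2,2 → 3,2 → 3,1, total weight = 7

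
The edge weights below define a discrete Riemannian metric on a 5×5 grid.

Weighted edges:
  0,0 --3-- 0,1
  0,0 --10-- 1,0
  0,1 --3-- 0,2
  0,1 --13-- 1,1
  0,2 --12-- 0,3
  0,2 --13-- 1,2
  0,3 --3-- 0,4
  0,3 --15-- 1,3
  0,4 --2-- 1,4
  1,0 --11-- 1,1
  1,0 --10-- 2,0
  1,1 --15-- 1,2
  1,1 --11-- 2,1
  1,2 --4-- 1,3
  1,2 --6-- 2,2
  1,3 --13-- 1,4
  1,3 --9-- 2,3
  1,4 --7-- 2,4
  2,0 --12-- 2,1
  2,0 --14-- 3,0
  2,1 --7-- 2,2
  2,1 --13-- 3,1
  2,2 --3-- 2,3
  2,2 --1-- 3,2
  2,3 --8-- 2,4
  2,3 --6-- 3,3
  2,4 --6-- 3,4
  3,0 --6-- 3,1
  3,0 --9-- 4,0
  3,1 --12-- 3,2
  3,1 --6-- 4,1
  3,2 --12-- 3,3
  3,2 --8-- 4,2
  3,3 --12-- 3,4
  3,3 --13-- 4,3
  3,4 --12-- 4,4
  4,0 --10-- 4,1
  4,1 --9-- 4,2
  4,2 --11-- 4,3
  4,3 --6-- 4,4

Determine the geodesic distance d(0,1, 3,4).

Shortest path: 0,1 → 0,2 → 0,3 → 0,4 → 1,4 → 2,4 → 3,4, total weight = 33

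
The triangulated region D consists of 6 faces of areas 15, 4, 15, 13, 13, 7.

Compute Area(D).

15 + 4 + 15 + 13 + 13 + 7 = 67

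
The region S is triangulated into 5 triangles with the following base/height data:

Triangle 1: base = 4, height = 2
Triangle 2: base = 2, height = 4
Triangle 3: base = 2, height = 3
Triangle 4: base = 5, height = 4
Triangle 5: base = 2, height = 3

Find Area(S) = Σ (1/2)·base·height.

(1/2)×4×2 + (1/2)×2×4 + (1/2)×2×3 + (1/2)×5×4 + (1/2)×2×3 = 24.0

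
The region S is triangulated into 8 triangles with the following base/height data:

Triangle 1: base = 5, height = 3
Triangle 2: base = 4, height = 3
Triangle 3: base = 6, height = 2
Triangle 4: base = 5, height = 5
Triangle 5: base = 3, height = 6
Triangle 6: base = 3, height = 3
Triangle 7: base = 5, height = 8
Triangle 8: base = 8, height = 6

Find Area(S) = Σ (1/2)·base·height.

(1/2)×5×3 + (1/2)×4×3 + (1/2)×6×2 + (1/2)×5×5 + (1/2)×3×6 + (1/2)×3×3 + (1/2)×5×8 + (1/2)×8×6 = 89.5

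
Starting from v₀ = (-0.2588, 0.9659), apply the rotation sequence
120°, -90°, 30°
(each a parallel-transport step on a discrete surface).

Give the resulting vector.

Total rotation: 120° + (-90°) + 30° = 60°. Final vector: (-0.9659, 0.2588)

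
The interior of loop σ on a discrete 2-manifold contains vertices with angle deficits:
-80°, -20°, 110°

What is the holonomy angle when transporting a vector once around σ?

Holonomy = total enclosed curvature = (-80°) + (-20°) + 110° = 10°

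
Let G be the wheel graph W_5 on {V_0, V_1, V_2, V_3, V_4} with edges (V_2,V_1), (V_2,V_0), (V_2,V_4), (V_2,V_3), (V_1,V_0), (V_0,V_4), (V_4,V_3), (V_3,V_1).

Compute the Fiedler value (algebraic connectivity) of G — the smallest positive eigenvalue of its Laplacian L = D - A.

The wheel W_5 is the join K_1 ∨ C_4 (a hub joined to every vertex of a cycle of length 4). For a join G ∨ H (G on p vertices, H on q vertices) the Laplacian spectrum is 0, p+q, the eigenvalues of L(G) other than one 0 each shifted by +q, and the eigenvalues of L(H) other than one 0 each shifted by +p. With G = K_1 (p = 1, nothing left after dropping its 0) and H = C_4 (q = 4, eigenvalues 2 − 2cos(2πk/4), k = 0, …, 3; drop k = 0), the spectrum of W_5 is 0, 5, and 1 + (2 − 2cos(2πk/4)) = 3 − 2cos(2πk/4) for k = 1, …, 3:
k=1: 3 − 2cos(π/2) = 3.0; k=2: 3 − 2cos(π) = 5.0; k=3: 3 − 2cos(3π/2) = 3.0.
Laplacian eigenvalues: [0.0, 3.0, 3.0, 5.0, 5.0]. Algebraic connectivity (smallest non-zero eigenvalue) = 3.0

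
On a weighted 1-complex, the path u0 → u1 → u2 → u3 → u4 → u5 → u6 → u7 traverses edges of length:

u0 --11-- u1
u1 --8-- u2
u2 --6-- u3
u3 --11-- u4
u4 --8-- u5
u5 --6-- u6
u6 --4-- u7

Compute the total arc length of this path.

Arc length = 11 + 8 + 6 + 11 + 8 + 6 + 4 = 54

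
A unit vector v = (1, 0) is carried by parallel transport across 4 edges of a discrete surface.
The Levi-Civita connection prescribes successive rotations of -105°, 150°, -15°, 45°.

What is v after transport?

Total rotation: (-105°) + 150° + (-15°) + 45° = 75°. Final vector: (0.2588, 0.9659)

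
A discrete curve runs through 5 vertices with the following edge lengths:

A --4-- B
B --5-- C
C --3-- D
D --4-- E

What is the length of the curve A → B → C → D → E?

Arc length = 4 + 5 + 3 + 4 = 16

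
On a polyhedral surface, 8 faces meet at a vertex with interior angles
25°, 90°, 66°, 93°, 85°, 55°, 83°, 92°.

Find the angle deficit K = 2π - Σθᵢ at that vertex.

Sum of angles = 589°. K = 360° - 589° = -229° = -229π/180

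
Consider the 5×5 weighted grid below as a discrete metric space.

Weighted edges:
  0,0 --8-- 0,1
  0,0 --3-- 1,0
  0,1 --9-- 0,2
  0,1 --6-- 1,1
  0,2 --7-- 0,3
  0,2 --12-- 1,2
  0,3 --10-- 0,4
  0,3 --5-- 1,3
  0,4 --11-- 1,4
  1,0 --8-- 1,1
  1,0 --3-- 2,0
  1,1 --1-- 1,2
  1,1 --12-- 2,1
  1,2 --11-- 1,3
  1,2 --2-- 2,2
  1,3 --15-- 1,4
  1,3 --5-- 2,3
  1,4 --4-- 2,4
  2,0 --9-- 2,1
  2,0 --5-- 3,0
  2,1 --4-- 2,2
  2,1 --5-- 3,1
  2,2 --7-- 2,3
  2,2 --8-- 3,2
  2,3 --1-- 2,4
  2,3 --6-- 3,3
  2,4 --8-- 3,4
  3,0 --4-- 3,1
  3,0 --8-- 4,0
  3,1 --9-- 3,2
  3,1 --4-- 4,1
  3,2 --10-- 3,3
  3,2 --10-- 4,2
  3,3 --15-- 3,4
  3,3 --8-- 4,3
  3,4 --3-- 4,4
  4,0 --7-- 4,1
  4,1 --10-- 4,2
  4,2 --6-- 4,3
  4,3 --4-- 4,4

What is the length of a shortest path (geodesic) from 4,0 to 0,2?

Shortest path: 4,0 → 4,1 → 3,1 → 2,1 → 2,2 → 1,2 → 0,2, total weight = 34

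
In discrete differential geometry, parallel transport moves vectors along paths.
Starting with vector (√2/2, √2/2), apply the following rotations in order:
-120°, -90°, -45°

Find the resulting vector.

Total rotation: (-120°) + (-90°) + (-45°) = -255° ≡ 105° (mod 360°). Final vector: (-0.8660, 0.5000)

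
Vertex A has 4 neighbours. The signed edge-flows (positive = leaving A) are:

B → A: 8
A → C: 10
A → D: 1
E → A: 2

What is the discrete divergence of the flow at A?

Divergence = sum of outgoing flows = (-8) + 10 + 1 + (-2) = 1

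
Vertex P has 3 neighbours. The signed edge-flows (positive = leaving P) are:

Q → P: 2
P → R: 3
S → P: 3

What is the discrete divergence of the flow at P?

Divergence = sum of outgoing flows = (-2) + 3 + (-3) = -2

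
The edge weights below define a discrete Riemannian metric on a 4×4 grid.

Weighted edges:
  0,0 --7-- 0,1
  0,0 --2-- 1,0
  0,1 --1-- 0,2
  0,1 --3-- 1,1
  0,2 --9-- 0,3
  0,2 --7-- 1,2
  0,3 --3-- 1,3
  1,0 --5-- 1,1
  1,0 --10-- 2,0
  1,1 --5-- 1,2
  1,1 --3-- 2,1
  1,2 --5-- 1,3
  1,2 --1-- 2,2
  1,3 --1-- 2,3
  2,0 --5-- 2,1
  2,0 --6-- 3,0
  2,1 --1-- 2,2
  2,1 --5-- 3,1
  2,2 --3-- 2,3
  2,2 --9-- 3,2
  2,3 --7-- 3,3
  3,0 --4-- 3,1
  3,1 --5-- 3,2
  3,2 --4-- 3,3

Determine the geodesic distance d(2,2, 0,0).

Shortest path: 2,2 → 2,1 → 1,1 → 1,0 → 0,0, total weight = 11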